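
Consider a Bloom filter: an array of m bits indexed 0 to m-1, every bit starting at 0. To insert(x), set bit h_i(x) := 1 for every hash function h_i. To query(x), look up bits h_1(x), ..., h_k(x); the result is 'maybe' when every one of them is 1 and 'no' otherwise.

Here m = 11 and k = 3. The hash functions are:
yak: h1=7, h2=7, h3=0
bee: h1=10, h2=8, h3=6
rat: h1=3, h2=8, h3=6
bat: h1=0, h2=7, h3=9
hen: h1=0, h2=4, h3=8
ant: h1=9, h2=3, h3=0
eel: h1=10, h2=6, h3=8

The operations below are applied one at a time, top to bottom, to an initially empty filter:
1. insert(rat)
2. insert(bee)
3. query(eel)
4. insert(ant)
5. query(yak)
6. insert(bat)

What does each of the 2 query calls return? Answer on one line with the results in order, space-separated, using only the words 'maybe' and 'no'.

Answer: maybe no

Derivation:
Start: bits=00000000000
Op 1: insert rat -> sets bits 3 6 8 -> bits=00010010100
Op 2: insert bee -> sets bits 6 8 10 -> bits=00010010101
Op 3: query eel -> checks bit6=1, bit8=1, bit10=1 (all 1) -> maybe
Op 4: insert ant -> sets bits 0 3 9 -> bits=10010010111
Op 5: query yak -> checks bit0=1, bit7=0 (has a 0) -> no
Op 6: insert bat -> sets bits 0 7 9 -> bits=10010011111
Query results in order: maybe no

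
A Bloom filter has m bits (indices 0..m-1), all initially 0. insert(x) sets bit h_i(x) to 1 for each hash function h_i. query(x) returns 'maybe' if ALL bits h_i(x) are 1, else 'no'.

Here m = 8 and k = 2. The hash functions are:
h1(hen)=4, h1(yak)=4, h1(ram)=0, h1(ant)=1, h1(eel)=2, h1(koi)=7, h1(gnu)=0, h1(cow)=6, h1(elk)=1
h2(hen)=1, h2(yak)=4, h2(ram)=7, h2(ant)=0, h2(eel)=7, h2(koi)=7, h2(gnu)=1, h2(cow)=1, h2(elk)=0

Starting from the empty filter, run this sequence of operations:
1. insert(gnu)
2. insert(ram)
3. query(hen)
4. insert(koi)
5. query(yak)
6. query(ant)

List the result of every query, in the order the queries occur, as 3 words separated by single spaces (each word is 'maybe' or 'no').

Start: bits=00000000
Op 1: insert gnu -> sets bits 0 1 -> bits=11000000
Op 2: insert ram -> sets bits 0 7 -> bits=11000001
Op 3: query hen -> checks bit1=1, bit4=0 (has a 0) -> no
Op 4: insert koi -> sets bits 7 -> bits=11000001
Op 5: query yak -> checks bit4=0 (has a 0) -> no
Op 6: query ant -> checks bit0=1, bit1=1 (all 1) -> maybe
Query results in order: no no maybe

Answer: no no maybe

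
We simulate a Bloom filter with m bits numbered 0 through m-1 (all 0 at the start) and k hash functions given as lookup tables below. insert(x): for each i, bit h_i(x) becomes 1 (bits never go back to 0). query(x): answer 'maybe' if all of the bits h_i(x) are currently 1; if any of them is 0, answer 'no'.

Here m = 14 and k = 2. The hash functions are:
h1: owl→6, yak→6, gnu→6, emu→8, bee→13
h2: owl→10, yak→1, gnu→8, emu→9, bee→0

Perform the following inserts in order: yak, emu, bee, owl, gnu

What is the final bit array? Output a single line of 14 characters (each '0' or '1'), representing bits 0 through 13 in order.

Start: bits=00000000000000
After insert 'yak': sets bits 1 6 -> bits=01000010000000
After insert 'emu': sets bits 8 9 -> bits=01000010110000
After insert 'bee': sets bits 0 13 -> bits=11000010110001
After insert 'owl': sets bits 6 10 -> bits=11000010111001
After insert 'gnu': sets bits 6 8 -> bits=11000010111001

Answer: 11000010111001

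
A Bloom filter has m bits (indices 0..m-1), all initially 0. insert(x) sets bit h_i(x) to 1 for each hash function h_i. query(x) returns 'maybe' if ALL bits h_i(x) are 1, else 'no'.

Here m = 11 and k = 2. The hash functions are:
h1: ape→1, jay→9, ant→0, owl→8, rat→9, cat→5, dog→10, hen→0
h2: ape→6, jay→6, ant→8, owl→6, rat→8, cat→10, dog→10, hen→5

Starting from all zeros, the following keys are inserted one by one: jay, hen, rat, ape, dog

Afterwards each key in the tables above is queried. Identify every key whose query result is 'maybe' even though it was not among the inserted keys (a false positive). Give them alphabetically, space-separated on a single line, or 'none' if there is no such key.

Start: bits=00000000000
After insert 'jay': sets bits 6 9 -> bits=00000010010
After insert 'hen': sets bits 0 5 -> bits=10000110010
After insert 'rat': sets bits 8 9 -> bits=10000110110
After insert 'ape': sets bits 1 6 -> bits=11000110110
After insert 'dog': sets bits 10 -> bits=11000110111
Not inserted: ant cat owl — query each against bits=11000110111:
query ant: checks bit0=1, bit8=1 (all 1) -> maybe => FALSE POSITIVE
query cat: checks bit5=1, bit10=1 (all 1) -> maybe => FALSE POSITIVE
query owl: checks bit6=1, bit8=1 (all 1) -> maybe => FALSE POSITIVE
False positives (alphabetical): ant cat owl

Answer: ant cat owl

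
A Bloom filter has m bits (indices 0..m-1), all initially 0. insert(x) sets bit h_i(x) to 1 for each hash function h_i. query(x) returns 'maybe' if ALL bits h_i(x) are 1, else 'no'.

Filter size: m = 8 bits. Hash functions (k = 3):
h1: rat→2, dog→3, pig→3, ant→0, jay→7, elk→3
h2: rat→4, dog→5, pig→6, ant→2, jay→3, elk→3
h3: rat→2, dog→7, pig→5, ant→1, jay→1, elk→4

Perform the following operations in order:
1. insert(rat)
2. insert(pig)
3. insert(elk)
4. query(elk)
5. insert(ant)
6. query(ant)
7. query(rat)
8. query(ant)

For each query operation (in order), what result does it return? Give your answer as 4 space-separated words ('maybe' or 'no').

Start: bits=00000000
Op 1: insert rat -> sets bits 2 4 -> bits=00101000
Op 2: insert pig -> sets bits 3 5 6 -> bits=00111110
Op 3: insert elk -> sets bits 3 4 -> bits=00111110
Op 4: query elk -> checks bit3=1, bit4=1 (all 1) -> maybe
Op 5: insert ant -> sets bits 0 1 2 -> bits=11111110
Op 6: query ant -> checks bit0=1, bit1=1, bit2=1 (all 1) -> maybe
Op 7: query rat -> checks bit2=1, bit4=1 (all 1) -> maybe
Op 8: query ant -> checks bit0=1, bit1=1, bit2=1 (all 1) -> maybe
Query results in order: maybe maybe maybe maybe

Answer: maybe maybe maybe maybe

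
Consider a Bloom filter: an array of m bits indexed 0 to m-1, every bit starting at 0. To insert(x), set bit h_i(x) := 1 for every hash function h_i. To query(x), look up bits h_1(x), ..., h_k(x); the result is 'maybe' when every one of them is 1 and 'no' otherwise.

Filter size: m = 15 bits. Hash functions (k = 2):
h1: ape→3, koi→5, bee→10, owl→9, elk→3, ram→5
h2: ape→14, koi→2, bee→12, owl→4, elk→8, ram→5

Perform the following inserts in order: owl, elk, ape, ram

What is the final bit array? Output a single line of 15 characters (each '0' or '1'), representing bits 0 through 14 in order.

Answer: 000111001100001

Derivation:
Start: bits=000000000000000
After insert 'owl': sets bits 4 9 -> bits=000010000100000
After insert 'elk': sets bits 3 8 -> bits=000110001100000
After insert 'ape': sets bits 3 14 -> bits=000110001100001
After insert 'ram': sets bits 5 -> bits=000111001100001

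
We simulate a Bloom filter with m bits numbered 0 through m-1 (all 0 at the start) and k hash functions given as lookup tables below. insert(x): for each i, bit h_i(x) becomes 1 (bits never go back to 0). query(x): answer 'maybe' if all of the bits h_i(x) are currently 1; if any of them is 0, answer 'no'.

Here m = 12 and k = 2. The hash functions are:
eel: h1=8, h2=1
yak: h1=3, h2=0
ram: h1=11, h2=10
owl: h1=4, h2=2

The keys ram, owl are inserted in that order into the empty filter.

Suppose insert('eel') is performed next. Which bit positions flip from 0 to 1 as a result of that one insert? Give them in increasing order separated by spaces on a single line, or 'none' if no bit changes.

Start: bits=000000000000
After insert 'ram': sets bits 10 11 -> bits=000000000011
After insert 'owl': sets bits 2 4 -> bits=001010000011
insert 'eel' would touch bits 1 8; currently bit1=0, bit8=0
Bits that are 0 among those (would change 0->1): 1 8

Answer: 1 8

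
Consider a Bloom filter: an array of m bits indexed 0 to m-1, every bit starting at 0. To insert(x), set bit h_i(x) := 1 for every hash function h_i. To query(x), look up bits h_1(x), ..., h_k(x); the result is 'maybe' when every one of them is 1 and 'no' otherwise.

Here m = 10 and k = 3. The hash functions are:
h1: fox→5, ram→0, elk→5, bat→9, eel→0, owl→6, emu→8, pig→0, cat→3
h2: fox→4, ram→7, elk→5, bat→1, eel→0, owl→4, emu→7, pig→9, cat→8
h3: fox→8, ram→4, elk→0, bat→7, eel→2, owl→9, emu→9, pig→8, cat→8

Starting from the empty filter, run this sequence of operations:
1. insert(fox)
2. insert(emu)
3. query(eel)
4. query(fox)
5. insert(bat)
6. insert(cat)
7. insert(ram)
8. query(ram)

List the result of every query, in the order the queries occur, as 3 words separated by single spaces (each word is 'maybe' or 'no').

Answer: no maybe maybe

Derivation:
Start: bits=0000000000
Op 1: insert fox -> sets bits 4 5 8 -> bits=0000110010
Op 2: insert emu -> sets bits 7 8 9 -> bits=0000110111
Op 3: query eel -> checks bit0=0, bit2=0 (has a 0) -> no
Op 4: query fox -> checks bit4=1, bit5=1, bit8=1 (all 1) -> maybe
Op 5: insert bat -> sets bits 1 7 9 -> bits=0100110111
Op 6: insert cat -> sets bits 3 8 -> bits=0101110111
Op 7: insert ram -> sets bits 0 4 7 -> bits=1101110111
Op 8: query ram -> checks bit0=1, bit4=1, bit7=1 (all 1) -> maybe
Query results in order: no maybe maybe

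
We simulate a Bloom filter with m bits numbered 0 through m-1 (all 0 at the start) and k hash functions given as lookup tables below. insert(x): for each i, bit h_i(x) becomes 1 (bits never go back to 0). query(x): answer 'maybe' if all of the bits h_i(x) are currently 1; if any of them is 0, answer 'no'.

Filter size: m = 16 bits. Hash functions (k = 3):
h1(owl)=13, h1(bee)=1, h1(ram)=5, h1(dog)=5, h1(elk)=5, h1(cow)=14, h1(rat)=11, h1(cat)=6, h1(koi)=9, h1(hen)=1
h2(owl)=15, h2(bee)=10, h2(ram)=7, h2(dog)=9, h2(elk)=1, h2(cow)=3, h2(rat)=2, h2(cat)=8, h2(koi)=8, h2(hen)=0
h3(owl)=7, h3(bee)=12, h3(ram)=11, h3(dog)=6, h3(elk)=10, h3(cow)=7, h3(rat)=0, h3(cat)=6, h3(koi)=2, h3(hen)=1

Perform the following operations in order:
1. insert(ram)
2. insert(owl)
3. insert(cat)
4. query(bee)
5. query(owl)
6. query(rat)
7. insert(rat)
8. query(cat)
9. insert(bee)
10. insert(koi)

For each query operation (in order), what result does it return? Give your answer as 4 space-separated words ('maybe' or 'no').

Answer: no maybe no maybe

Derivation:
Start: bits=0000000000000000
Op 1: insert ram -> sets bits 5 7 11 -> bits=0000010100010000
Op 2: insert owl -> sets bits 7 13 15 -> bits=0000010100010101
Op 3: insert cat -> sets bits 6 8 -> bits=0000011110010101
Op 4: query bee -> checks bit1=0, bit10=0, bit12=0 (has a 0) -> no
Op 5: query owl -> checks bit7=1, bit13=1, bit15=1 (all 1) -> maybe
Op 6: query rat -> checks bit0=0, bit2=0, bit11=1 (has a 0) -> no
Op 7: insert rat -> sets bits 0 2 11 -> bits=1010011110010101
Op 8: query cat -> checks bit6=1, bit8=1 (all 1) -> maybe
Op 9: insert bee -> sets bits 1 10 12 -> bits=1110011110111101
Op 10: insert koi -> sets bits 2 8 9 -> bits=1110011111111101
Query results in order: no maybe no maybe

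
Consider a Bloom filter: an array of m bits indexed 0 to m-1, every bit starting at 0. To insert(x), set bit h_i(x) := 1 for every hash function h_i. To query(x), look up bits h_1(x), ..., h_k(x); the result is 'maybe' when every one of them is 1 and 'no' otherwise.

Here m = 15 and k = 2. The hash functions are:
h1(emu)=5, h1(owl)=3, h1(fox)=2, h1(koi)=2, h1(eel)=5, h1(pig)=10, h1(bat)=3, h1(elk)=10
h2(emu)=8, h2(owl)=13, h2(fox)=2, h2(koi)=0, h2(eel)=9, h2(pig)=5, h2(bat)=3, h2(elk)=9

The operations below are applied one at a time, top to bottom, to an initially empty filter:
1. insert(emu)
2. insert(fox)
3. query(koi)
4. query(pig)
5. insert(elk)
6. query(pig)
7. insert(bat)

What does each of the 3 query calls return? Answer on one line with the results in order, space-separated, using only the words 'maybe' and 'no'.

Answer: no no maybe

Derivation:
Start: bits=000000000000000
Op 1: insert emu -> sets bits 5 8 -> bits=000001001000000
Op 2: insert fox -> sets bits 2 -> bits=001001001000000
Op 3: query koi -> checks bit0=0, bit2=1 (has a 0) -> no
Op 4: query pig -> checks bit5=1, bit10=0 (has a 0) -> no
Op 5: insert elk -> sets bits 9 10 -> bits=001001001110000
Op 6: query pig -> checks bit5=1, bit10=1 (all 1) -> maybe
Op 7: insert bat -> sets bits 3 -> bits=001101001110000
Query results in order: no no maybe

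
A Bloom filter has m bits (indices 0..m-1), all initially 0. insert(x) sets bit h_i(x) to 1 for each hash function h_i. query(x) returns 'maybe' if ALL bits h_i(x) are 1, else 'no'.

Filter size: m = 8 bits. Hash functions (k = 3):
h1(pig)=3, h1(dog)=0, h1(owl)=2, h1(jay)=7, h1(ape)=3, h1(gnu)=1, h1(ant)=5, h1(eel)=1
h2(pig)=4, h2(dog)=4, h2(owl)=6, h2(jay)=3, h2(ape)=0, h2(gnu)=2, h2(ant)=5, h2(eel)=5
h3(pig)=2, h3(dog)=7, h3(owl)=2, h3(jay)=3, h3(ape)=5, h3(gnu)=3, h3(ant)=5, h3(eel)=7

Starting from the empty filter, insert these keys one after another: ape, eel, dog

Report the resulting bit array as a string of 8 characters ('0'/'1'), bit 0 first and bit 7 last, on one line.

Answer: 11011101

Derivation:
Start: bits=00000000
After insert 'ape': sets bits 0 3 5 -> bits=10010100
After insert 'eel': sets bits 1 5 7 -> bits=11010101
After insert 'dog': sets bits 0 4 7 -> bits=11011101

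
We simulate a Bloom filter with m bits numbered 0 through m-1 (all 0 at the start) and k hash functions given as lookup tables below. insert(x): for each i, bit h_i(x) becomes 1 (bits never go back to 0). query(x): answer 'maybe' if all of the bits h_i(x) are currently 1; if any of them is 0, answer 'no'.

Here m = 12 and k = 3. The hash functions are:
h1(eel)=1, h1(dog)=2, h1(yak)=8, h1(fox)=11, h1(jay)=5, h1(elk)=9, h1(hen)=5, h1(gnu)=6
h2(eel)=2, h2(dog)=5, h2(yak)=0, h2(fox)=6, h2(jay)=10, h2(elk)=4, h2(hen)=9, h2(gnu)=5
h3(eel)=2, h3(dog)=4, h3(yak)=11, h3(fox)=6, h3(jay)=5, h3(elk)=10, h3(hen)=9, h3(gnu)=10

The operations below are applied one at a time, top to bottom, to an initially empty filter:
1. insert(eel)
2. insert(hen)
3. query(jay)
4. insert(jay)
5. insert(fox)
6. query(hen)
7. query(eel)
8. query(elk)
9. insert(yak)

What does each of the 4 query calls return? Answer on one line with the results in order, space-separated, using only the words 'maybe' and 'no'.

Answer: no maybe maybe no

Derivation:
Start: bits=000000000000
Op 1: insert eel -> sets bits 1 2 -> bits=011000000000
Op 2: insert hen -> sets bits 5 9 -> bits=011001000100
Op 3: query jay -> checks bit5=1, bit10=0 (has a 0) -> no
Op 4: insert jay -> sets bits 5 10 -> bits=011001000110
Op 5: insert fox -> sets bits 6 11 -> bits=011001100111
Op 6: query hen -> checks bit5=1, bit9=1 (all 1) -> maybe
Op 7: query eel -> checks bit1=1, bit2=1 (all 1) -> maybe
Op 8: query elk -> checks bit4=0, bit9=1, bit10=1 (has a 0) -> no
Op 9: insert yak -> sets bits 0 8 11 -> bits=111001101111
Query results in order: no maybe maybe no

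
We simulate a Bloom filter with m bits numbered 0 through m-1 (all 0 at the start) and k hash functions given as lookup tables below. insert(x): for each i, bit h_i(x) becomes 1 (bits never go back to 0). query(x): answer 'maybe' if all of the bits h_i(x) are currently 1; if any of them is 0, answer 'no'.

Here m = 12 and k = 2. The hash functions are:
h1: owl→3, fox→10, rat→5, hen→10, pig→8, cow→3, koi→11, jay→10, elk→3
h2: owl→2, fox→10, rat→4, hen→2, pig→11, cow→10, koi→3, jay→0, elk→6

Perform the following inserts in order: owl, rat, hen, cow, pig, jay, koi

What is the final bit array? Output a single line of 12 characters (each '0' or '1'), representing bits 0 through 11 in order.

Answer: 101111001011

Derivation:
Start: bits=000000000000
After insert 'owl': sets bits 2 3 -> bits=001100000000
After insert 'rat': sets bits 4 5 -> bits=001111000000
After insert 'hen': sets bits 2 10 -> bits=001111000010
After insert 'cow': sets bits 3 10 -> bits=001111000010
After insert 'pig': sets bits 8 11 -> bits=001111001011
After insert 'jay': sets bits 0 10 -> bits=101111001011
After insert 'koi': sets bits 3 11 -> bits=101111001011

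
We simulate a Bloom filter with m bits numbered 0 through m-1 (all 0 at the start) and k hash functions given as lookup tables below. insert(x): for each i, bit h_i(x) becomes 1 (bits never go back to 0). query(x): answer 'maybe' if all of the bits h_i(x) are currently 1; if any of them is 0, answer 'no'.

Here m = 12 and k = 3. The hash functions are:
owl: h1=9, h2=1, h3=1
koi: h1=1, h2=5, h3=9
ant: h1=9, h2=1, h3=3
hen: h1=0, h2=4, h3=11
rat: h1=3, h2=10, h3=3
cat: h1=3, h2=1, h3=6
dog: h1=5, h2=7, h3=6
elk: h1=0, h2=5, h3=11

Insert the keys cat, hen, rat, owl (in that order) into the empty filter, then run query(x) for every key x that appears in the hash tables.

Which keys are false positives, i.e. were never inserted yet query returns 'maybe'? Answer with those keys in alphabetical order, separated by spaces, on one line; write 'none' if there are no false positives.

Answer: ant

Derivation:
Start: bits=000000000000
After insert 'cat': sets bits 1 3 6 -> bits=010100100000
After insert 'hen': sets bits 0 4 11 -> bits=110110100001
After insert 'rat': sets bits 3 10 -> bits=110110100011
After insert 'owl': sets bits 1 9 -> bits=110110100111
Not inserted: ant dog elk koi — query each against bits=110110100111:
query ant: checks bit1=1, bit3=1, bit9=1 (all 1) -> maybe => FALSE POSITIVE
query dog: checks bit5=0, bit6=1, bit7=0 (has a 0) -> no => not a false positive
query elk: checks bit0=1, bit5=0, bit11=1 (has a 0) -> no => not a false positive
query koi: checks bit1=1, bit5=0, bit9=1 (has a 0) -> no => not a false positive
False positives (alphabetical): ant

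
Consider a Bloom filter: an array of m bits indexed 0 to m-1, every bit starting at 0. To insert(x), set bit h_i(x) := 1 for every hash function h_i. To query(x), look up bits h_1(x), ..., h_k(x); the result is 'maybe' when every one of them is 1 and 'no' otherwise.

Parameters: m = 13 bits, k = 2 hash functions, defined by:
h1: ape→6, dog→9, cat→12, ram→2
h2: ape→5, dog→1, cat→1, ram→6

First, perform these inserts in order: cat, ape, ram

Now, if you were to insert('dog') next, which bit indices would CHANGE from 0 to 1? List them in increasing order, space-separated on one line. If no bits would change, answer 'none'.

Answer: 9

Derivation:
Start: bits=0000000000000
After insert 'cat': sets bits 1 12 -> bits=0100000000001
After insert 'ape': sets bits 5 6 -> bits=0100011000001
After insert 'ram': sets bits 2 6 -> bits=0110011000001
insert 'dog' would touch bits 1 9; currently bit1=1, bit9=0
Bits that are 0 among those (would change 0->1): 9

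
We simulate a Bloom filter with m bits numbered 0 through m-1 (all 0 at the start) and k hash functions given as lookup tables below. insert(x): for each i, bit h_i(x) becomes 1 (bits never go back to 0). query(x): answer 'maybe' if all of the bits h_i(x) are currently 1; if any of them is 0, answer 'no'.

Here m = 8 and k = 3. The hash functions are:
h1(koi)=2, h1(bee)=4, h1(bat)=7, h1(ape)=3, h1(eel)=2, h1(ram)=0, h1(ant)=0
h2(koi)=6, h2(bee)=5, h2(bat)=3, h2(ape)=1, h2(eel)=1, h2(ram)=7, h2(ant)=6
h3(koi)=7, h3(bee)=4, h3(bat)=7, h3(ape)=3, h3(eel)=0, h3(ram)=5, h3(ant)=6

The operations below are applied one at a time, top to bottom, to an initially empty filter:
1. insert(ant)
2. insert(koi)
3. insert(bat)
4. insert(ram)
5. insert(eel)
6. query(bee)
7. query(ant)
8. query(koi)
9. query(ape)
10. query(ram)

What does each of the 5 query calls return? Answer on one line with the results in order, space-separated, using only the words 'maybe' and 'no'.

Start: bits=00000000
Op 1: insert ant -> sets bits 0 6 -> bits=10000010
Op 2: insert koi -> sets bits 2 6 7 -> bits=10100011
Op 3: insert bat -> sets bits 3 7 -> bits=10110011
Op 4: insert ram -> sets bits 0 5 7 -> bits=10110111
Op 5: insert eel -> sets bits 0 1 2 -> bits=11110111
Op 6: query bee -> checks bit4=0, bit5=1 (has a 0) -> no
Op 7: query ant -> checks bit0=1, bit6=1 (all 1) -> maybe
Op 8: query koi -> checks bit2=1, bit6=1, bit7=1 (all 1) -> maybe
Op 9: query ape -> checks bit1=1, bit3=1 (all 1) -> maybe
Op 10: query ram -> checks bit0=1, bit5=1, bit7=1 (all 1) -> maybe
Query results in order: no maybe maybe maybe maybe

Answer: no maybe maybe maybe maybe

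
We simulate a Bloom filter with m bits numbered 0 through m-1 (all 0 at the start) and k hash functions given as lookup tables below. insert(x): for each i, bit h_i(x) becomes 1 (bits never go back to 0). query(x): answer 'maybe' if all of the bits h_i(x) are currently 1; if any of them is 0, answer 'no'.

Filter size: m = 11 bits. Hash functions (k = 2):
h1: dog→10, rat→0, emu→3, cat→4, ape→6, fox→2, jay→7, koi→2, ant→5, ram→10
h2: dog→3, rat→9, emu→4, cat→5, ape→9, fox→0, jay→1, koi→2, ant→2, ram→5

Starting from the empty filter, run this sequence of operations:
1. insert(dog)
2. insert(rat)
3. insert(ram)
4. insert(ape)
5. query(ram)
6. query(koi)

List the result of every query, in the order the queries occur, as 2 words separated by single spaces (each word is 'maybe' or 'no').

Start: bits=00000000000
Op 1: insert dog -> sets bits 3 10 -> bits=00010000001
Op 2: insert rat -> sets bits 0 9 -> bits=10010000011
Op 3: insert ram -> sets bits 5 10 -> bits=10010100011
Op 4: insert ape -> sets bits 6 9 -> bits=10010110011
Op 5: query ram -> checks bit5=1, bit10=1 (all 1) -> maybe
Op 6: query koi -> checks bit2=0 (has a 0) -> no
Query results in order: maybe no

Answer: maybe no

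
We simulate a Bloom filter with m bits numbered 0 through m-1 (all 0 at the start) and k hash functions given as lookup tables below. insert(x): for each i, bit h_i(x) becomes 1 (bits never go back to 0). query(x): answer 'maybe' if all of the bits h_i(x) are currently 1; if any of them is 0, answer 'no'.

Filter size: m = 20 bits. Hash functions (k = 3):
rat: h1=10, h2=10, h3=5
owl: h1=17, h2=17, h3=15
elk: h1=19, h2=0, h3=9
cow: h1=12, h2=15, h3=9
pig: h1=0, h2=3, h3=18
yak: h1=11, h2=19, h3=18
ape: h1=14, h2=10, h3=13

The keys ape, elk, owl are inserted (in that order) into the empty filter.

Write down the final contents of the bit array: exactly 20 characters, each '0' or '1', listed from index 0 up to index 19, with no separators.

Start: bits=00000000000000000000
After insert 'ape': sets bits 10 13 14 -> bits=00000000001001100000
After insert 'elk': sets bits 0 9 19 -> bits=10000000011001100001
After insert 'owl': sets bits 15 17 -> bits=10000000011001110101

Answer: 10000000011001110101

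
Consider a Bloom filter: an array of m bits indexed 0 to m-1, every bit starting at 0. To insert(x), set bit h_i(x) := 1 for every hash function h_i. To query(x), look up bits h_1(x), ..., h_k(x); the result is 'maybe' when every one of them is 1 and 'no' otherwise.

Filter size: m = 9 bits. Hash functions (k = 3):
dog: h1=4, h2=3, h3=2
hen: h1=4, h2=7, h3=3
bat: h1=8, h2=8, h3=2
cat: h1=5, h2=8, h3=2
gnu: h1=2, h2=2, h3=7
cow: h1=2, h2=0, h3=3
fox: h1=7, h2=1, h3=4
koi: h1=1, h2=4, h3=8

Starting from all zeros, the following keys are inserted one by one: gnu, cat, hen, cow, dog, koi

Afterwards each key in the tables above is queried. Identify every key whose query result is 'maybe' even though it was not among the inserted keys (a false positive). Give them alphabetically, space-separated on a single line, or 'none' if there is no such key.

Answer: bat fox

Derivation:
Start: bits=000000000
After insert 'gnu': sets bits 2 7 -> bits=001000010
After insert 'cat': sets bits 2 5 8 -> bits=001001011
After insert 'hen': sets bits 3 4 7 -> bits=001111011
After insert 'cow': sets bits 0 2 3 -> bits=101111011
After insert 'dog': sets bits 2 3 4 -> bits=101111011
After insert 'koi': sets bits 1 4 8 -> bits=111111011
Not inserted: bat fox — query each against bits=111111011:
query bat: checks bit2=1, bit8=1 (all 1) -> maybe => FALSE POSITIVE
query fox: checks bit1=1, bit4=1, bit7=1 (all 1) -> maybe => FALSE POSITIVE
False positives (alphabetical): bat fox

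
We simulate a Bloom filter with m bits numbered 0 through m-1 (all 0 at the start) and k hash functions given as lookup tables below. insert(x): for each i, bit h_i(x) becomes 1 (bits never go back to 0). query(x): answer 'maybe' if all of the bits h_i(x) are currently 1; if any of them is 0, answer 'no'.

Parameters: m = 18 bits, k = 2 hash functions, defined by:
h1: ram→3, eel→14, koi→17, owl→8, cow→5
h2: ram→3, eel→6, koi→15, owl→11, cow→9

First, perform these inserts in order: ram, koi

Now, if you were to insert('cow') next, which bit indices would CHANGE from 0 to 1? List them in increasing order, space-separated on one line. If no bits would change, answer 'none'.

Start: bits=000000000000000000
After insert 'ram': sets bits 3 -> bits=000100000000000000
After insert 'koi': sets bits 15 17 -> bits=000100000000000101
insert 'cow' would touch bits 5 9; currently bit5=0, bit9=0
Bits that are 0 among those (would change 0->1): 5 9

Answer: 5 9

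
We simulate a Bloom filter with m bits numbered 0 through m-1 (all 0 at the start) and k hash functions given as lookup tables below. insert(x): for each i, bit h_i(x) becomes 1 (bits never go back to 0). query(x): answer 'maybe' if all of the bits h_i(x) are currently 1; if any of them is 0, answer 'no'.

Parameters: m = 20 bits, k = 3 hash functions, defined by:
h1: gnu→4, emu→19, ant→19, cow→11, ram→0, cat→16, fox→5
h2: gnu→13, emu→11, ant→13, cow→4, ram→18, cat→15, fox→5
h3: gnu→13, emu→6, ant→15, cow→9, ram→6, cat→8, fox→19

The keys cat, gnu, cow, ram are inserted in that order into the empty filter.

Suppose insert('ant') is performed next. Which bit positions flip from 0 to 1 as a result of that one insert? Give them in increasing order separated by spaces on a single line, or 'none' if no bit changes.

Start: bits=00000000000000000000
After insert 'cat': sets bits 8 15 16 -> bits=00000000100000011000
After insert 'gnu': sets bits 4 13 -> bits=00001000100001011000
After insert 'cow': sets bits 4 9 11 -> bits=00001000110101011000
After insert 'ram': sets bits 0 6 18 -> bits=10001010110101011010
insert 'ant' would touch bits 13 15 19; currently bit13=1, bit15=1, bit19=0
Bits that are 0 among those (would change 0->1): 19

Answer: 19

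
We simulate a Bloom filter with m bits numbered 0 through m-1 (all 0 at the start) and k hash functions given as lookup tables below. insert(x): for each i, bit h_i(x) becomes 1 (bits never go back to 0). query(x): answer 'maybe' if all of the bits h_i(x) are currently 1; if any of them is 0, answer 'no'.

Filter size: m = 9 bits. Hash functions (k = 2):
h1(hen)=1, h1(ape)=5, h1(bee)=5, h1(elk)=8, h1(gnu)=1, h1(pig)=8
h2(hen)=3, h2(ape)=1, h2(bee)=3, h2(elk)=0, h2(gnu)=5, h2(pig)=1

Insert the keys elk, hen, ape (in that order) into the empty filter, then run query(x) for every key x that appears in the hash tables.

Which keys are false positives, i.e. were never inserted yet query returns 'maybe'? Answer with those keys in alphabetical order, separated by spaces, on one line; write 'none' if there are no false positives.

Start: bits=000000000
After insert 'elk': sets bits 0 8 -> bits=100000001
After insert 'hen': sets bits 1 3 -> bits=110100001
After insert 'ape': sets bits 1 5 -> bits=110101001
Not inserted: bee gnu pig — query each against bits=110101001:
query bee: checks bit3=1, bit5=1 (all 1) -> maybe => FALSE POSITIVE
query gnu: checks bit1=1, bit5=1 (all 1) -> maybe => FALSE POSITIVE
query pig: checks bit1=1, bit8=1 (all 1) -> maybe => FALSE POSITIVE
False positives (alphabetical): bee gnu pig

Answer: bee gnu pig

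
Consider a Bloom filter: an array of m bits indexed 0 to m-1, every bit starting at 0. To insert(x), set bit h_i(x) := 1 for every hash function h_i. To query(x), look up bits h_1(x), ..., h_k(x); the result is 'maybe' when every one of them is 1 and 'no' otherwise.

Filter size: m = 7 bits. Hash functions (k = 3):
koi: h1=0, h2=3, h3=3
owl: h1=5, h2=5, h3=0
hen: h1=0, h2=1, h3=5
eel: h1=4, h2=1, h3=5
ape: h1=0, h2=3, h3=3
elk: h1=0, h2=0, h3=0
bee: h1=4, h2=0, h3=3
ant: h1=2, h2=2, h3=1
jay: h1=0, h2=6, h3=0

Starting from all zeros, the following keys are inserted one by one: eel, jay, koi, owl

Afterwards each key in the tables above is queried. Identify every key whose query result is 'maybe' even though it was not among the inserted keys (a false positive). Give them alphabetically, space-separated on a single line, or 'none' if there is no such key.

Answer: ape bee elk hen

Derivation:
Start: bits=0000000
After insert 'eel': sets bits 1 4 5 -> bits=0100110
After insert 'jay': sets bits 0 6 -> bits=1100111
After insert 'koi': sets bits 0 3 -> bits=1101111
After insert 'owl': sets bits 0 5 -> bits=1101111
Not inserted: ant ape bee elk hen — query each against bits=1101111:
query ant: checks bit1=1, bit2=0 (has a 0) -> no => not a false positive
query ape: checks bit0=1, bit3=1 (all 1) -> maybe => FALSE POSITIVE
query bee: checks bit0=1, bit3=1, bit4=1 (all 1) -> maybe => FALSE POSITIVE
query elk: checks bit0=1 (all 1) -> maybe => FALSE POSITIVE
query hen: checks bit0=1, bit1=1, bit5=1 (all 1) -> maybe => FALSE POSITIVE
False positives (alphabetical): ape bee elk hen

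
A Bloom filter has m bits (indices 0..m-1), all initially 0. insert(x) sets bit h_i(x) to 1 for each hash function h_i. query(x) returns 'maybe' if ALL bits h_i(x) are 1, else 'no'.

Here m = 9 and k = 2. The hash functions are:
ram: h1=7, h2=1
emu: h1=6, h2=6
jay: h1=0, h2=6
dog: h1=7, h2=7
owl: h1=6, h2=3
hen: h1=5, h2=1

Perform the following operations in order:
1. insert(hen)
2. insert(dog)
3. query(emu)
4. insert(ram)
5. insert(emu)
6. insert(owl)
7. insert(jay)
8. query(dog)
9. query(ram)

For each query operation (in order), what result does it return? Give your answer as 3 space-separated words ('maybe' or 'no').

Start: bits=000000000
Op 1: insert hen -> sets bits 1 5 -> bits=010001000
Op 2: insert dog -> sets bits 7 -> bits=010001010
Op 3: query emu -> checks bit6=0 (has a 0) -> no
Op 4: insert ram -> sets bits 1 7 -> bits=010001010
Op 5: insert emu -> sets bits 6 -> bits=010001110
Op 6: insert owl -> sets bits 3 6 -> bits=010101110
Op 7: insert jay -> sets bits 0 6 -> bits=110101110
Op 8: query dog -> checks bit7=1 (all 1) -> maybe
Op 9: query ram -> checks bit1=1, bit7=1 (all 1) -> maybe
Query results in order: no maybe maybe

Answer: no maybe maybe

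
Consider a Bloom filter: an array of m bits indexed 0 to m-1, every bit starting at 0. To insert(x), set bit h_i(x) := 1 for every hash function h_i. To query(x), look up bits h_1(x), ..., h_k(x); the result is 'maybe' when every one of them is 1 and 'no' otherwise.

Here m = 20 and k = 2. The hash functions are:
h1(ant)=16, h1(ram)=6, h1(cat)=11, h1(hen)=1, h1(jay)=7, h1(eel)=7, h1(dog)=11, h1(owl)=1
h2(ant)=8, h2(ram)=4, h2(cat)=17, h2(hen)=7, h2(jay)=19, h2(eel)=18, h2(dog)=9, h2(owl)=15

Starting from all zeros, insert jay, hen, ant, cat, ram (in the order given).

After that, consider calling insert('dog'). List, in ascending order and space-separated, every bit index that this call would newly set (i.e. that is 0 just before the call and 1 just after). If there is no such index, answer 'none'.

Answer: 9

Derivation:
Start: bits=00000000000000000000
After insert 'jay': sets bits 7 19 -> bits=00000001000000000001
After insert 'hen': sets bits 1 7 -> bits=01000001000000000001
After insert 'ant': sets bits 8 16 -> bits=01000001100000001001
After insert 'cat': sets bits 11 17 -> bits=01000001100100001101
After insert 'ram': sets bits 4 6 -> bits=01001011100100001101
insert 'dog' would touch bits 9 11; currently bit9=0, bit11=1
Bits that are 0 among those (would change 0->1): 9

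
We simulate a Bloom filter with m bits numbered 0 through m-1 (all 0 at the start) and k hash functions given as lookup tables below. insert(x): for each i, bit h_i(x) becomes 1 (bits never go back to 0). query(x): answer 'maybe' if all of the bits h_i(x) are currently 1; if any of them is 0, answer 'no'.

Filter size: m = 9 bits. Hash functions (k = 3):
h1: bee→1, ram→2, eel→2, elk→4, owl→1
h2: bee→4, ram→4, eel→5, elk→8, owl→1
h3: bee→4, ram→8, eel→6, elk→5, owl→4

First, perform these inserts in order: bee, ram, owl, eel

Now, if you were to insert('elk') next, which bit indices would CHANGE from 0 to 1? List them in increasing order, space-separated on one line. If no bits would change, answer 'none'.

Answer: none

Derivation:
Start: bits=000000000
After insert 'bee': sets bits 1 4 -> bits=010010000
After insert 'ram': sets bits 2 4 8 -> bits=011010001
After insert 'owl': sets bits 1 4 -> bits=011010001
After insert 'eel': sets bits 2 5 6 -> bits=011011101
insert 'elk' would touch bits 4 5 8; currently bit4=1, bit5=1, bit8=1
Bits that are 0 among those (would change 0->1): none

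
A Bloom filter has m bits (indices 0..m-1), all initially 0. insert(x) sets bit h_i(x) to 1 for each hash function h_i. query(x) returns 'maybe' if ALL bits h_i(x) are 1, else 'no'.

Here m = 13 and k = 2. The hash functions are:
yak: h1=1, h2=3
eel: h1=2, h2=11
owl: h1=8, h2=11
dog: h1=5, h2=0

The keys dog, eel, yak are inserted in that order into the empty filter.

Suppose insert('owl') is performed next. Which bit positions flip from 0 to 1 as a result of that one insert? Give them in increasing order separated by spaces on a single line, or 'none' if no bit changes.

Start: bits=0000000000000
After insert 'dog': sets bits 0 5 -> bits=1000010000000
After insert 'eel': sets bits 2 11 -> bits=1010010000010
After insert 'yak': sets bits 1 3 -> bits=1111010000010
insert 'owl' would touch bits 8 11; currently bit8=0, bit11=1
Bits that are 0 among those (would change 0->1): 8

Answer: 8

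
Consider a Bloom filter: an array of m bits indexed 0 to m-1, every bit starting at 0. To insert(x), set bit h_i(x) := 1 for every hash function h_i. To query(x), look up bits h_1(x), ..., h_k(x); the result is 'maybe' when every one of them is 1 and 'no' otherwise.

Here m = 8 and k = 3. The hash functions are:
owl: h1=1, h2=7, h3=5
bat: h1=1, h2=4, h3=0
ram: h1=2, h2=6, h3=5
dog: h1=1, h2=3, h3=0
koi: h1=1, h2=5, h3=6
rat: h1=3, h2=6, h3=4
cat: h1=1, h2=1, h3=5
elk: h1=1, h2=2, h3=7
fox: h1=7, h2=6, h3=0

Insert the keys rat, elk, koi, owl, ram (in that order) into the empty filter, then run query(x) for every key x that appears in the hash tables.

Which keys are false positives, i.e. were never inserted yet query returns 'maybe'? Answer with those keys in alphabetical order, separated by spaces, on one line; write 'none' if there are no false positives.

Answer: cat

Derivation:
Start: bits=00000000
After insert 'rat': sets bits 3 4 6 -> bits=00011010
After insert 'elk': sets bits 1 2 7 -> bits=01111011
After insert 'koi': sets bits 1 5 6 -> bits=01111111
After insert 'owl': sets bits 1 5 7 -> bits=01111111
After insert 'ram': sets bits 2 5 6 -> bits=01111111
Not inserted: bat cat dog fox — query each against bits=01111111:
query bat: checks bit0=0, bit1=1, bit4=1 (has a 0) -> no => not a false positive
query cat: checks bit1=1, bit5=1 (all 1) -> maybe => FALSE POSITIVE
query dog: checks bit0=0, bit1=1, bit3=1 (has a 0) -> no => not a false positive
query fox: checks bit0=0, bit6=1, bit7=1 (has a 0) -> no => not a false positive
False positives (alphabetical): cat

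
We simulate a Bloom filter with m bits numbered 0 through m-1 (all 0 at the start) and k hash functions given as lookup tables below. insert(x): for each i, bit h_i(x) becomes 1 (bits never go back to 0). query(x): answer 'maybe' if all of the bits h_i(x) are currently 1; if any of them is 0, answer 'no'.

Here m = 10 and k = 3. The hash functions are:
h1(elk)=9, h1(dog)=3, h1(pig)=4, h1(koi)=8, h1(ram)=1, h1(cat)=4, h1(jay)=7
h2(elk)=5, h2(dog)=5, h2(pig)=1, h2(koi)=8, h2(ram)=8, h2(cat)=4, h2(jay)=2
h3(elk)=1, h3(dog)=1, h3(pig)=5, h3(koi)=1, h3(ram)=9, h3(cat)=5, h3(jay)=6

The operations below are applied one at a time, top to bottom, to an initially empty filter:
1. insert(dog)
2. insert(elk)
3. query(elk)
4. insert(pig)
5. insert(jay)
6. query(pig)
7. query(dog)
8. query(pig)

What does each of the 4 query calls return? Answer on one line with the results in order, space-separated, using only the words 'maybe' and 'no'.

Start: bits=0000000000
Op 1: insert dog -> sets bits 1 3 5 -> bits=0101010000
Op 2: insert elk -> sets bits 1 5 9 -> bits=0101010001
Op 3: query elk -> checks bit1=1, bit5=1, bit9=1 (all 1) -> maybe
Op 4: insert pig -> sets bits 1 4 5 -> bits=0101110001
Op 5: insert jay -> sets bits 2 6 7 -> bits=0111111101
Op 6: query pig -> checks bit1=1, bit4=1, bit5=1 (all 1) -> maybe
Op 7: query dog -> checks bit1=1, bit3=1, bit5=1 (all 1) -> maybe
Op 8: query pig -> checks bit1=1, bit4=1, bit5=1 (all 1) -> maybe
Query results in order: maybe maybe maybe maybe

Answer: maybe maybe maybe maybe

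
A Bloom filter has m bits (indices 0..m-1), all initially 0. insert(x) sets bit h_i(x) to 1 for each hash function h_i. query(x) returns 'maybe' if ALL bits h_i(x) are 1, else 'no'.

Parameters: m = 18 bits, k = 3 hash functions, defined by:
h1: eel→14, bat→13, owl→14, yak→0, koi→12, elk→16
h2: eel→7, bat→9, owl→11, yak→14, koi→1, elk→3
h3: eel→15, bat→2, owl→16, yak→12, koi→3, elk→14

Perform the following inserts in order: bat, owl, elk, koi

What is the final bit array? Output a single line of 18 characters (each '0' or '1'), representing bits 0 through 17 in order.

Start: bits=000000000000000000
After insert 'bat': sets bits 2 9 13 -> bits=001000000100010000
After insert 'owl': sets bits 11 14 16 -> bits=001000000101011010
After insert 'elk': sets bits 3 14 16 -> bits=001100000101011010
After insert 'koi': sets bits 1 3 12 -> bits=011100000101111010

Answer: 011100000101111010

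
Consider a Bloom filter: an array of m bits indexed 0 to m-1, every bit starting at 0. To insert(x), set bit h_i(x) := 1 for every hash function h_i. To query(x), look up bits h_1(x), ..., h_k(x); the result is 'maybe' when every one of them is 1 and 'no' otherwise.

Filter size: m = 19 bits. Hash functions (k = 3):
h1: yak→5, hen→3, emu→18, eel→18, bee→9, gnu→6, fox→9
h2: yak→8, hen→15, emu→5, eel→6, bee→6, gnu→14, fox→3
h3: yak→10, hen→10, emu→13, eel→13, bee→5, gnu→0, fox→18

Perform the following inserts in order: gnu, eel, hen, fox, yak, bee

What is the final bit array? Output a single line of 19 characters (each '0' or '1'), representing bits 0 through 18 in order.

Answer: 1001011011100111001

Derivation:
Start: bits=0000000000000000000
After insert 'gnu': sets bits 0 6 14 -> bits=1000001000000010000
After insert 'eel': sets bits 6 13 18 -> bits=1000001000000110001
After insert 'hen': sets bits 3 10 15 -> bits=1001001000100111001
After insert 'fox': sets bits 3 9 18 -> bits=1001001001100111001
After insert 'yak': sets bits 5 8 10 -> bits=1001011011100111001
After insert 'bee': sets bits 5 6 9 -> bits=1001011011100111001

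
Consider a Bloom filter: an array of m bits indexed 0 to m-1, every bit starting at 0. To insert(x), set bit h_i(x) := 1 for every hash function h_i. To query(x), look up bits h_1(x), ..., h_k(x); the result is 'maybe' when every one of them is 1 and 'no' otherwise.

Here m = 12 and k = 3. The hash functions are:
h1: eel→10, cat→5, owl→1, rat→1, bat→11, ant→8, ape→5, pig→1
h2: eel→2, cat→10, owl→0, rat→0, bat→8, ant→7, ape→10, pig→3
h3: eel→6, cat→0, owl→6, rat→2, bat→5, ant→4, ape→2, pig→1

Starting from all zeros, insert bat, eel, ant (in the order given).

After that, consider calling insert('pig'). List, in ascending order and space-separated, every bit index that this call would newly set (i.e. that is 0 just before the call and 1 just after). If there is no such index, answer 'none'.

Answer: 1 3

Derivation:
Start: bits=000000000000
After insert 'bat': sets bits 5 8 11 -> bits=000001001001
After insert 'eel': sets bits 2 6 10 -> bits=001001101011
After insert 'ant': sets bits 4 7 8 -> bits=001011111011
insert 'pig' would touch bits 1 3; currently bit1=0, bit3=0
Bits that are 0 among those (would change 0->1): 1 3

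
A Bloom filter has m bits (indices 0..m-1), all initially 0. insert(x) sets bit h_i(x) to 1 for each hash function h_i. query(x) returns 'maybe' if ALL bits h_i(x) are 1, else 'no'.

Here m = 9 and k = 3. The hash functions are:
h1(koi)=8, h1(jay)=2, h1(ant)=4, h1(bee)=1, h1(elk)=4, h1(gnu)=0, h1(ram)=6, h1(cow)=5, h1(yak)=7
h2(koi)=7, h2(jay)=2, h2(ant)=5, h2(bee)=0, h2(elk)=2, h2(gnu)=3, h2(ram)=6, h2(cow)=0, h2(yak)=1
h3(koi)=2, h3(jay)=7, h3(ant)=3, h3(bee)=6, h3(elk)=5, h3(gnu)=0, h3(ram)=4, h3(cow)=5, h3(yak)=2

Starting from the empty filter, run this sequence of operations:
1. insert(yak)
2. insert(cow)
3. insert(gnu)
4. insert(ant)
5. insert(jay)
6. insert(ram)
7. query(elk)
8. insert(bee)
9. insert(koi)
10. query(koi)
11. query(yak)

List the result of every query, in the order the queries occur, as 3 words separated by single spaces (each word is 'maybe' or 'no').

Answer: maybe maybe maybe

Derivation:
Start: bits=000000000
Op 1: insert yak -> sets bits 1 2 7 -> bits=011000010
Op 2: insert cow -> sets bits 0 5 -> bits=111001010
Op 3: insert gnu -> sets bits 0 3 -> bits=111101010
Op 4: insert ant -> sets bits 3 4 5 -> bits=111111010
Op 5: insert jay -> sets bits 2 7 -> bits=111111010
Op 6: insert ram -> sets bits 4 6 -> bits=111111110
Op 7: query elk -> checks bit2=1, bit4=1, bit5=1 (all 1) -> maybe
Op 8: insert bee -> sets bits 0 1 6 -> bits=111111110
Op 9: insert koi -> sets bits 2 7 8 -> bits=111111111
Op 10: query koi -> checks bit2=1, bit7=1, bit8=1 (all 1) -> maybe
Op 11: query yak -> checks bit1=1, bit2=1, bit7=1 (all 1) -> maybe
Query results in order: maybe maybe maybe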